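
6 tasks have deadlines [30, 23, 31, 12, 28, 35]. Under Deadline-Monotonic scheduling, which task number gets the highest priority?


Sort tasks by relative deadline (ascending):
  Task 4: deadline = 12
  Task 2: deadline = 23
  Task 5: deadline = 28
  Task 1: deadline = 30
  Task 3: deadline = 31
  Task 6: deadline = 35
Priority order (highest first): [4, 2, 5, 1, 3, 6]
Highest priority task = 4

4


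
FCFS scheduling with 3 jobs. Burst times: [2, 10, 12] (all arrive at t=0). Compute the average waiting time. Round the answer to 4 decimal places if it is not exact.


FCFS order (as given): [2, 10, 12]
Waiting times:
  Job 1: wait = 0
  Job 2: wait = 2
  Job 3: wait = 12
Sum of waiting times = 14
Average waiting time = 14/3 = 4.6667

4.6667


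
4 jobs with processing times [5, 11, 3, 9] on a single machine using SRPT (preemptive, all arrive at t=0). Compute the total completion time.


Since all jobs arrive at t=0, SRPT equals SPT ordering.
SPT order: [3, 5, 9, 11]
Completion times:
  Job 1: p=3, C=3
  Job 2: p=5, C=8
  Job 3: p=9, C=17
  Job 4: p=11, C=28
Total completion time = 3 + 8 + 17 + 28 = 56

56


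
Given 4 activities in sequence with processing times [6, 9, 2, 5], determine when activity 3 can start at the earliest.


Activity 3 starts after activities 1 through 2 complete.
Predecessor durations: [6, 9]
ES = 6 + 9 = 15

15


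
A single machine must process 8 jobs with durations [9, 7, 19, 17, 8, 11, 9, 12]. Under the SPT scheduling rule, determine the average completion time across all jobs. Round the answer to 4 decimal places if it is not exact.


Sort jobs by processing time (SPT order): [7, 8, 9, 9, 11, 12, 17, 19]
Compute completion times sequentially:
  Job 1: processing = 7, completes at 7
  Job 2: processing = 8, completes at 15
  Job 3: processing = 9, completes at 24
  Job 4: processing = 9, completes at 33
  Job 5: processing = 11, completes at 44
  Job 6: processing = 12, completes at 56
  Job 7: processing = 17, completes at 73
  Job 8: processing = 19, completes at 92
Sum of completion times = 344
Average completion time = 344/8 = 43.0

43.0


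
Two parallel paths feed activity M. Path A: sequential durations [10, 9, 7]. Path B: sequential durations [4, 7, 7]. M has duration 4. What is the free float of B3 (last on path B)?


ES(B3) = sum of predecessors on chain B = 11
EF(B3) = ES + duration = 11 + 7 = 18
Successor of B3 is M. ES(M) = max(sum(A), sum(B)) = max(26, 18) = 26
Free float = ES(successor) - EF(current) = 26 - 18 = 8

8


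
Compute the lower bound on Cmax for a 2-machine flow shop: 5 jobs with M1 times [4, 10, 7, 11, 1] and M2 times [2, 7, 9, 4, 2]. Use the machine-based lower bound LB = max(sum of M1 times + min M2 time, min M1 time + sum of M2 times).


LB1 = sum(M1 times) + min(M2 times) = 33 + 2 = 35
LB2 = min(M1 times) + sum(M2 times) = 1 + 24 = 25
Lower bound = max(LB1, LB2) = max(35, 25) = 35

35


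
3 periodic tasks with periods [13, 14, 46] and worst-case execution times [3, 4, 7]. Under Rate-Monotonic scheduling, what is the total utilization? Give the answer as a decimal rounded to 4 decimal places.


Compute individual utilizations (exact fractions):
  Task 1: C/T = 3/13 (approx. 0.2308)
  Task 2: C/T = 4/14 = 2/7 (approx. 0.2857)
  Task 3: C/T = 7/46 (approx. 0.1522)
Total utilization U = 3/13 + 2/7 + 7/46 = 2799/4186
Rounded to 4 decimal places: U = 0.6687
RM (Liu & Layland) bound for 3 tasks = 0.779763; compare with U = 2799/4186 (approx. 0.668657)
U <= bound, so schedulable by RM sufficient condition.

0.6687


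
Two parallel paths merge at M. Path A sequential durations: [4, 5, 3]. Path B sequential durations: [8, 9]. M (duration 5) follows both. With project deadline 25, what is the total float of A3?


Forward pass: ES(A3) = sum of predecessors on chain A = 9
EF = ES + duration = 9 + 3 = 12
Backward pass: LF(M) = deadline = 25; LS(M) = 25 - 5 = 20
LF(A3) = LS(M) - sum(successors on chain A) = 20 - 0 = 20
LS = LF - duration = 20 - 3 = 17
Total float = LS - ES = 17 - 9 = 8

8


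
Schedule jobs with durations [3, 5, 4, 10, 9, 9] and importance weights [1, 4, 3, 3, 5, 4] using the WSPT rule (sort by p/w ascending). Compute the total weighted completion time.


Compute p/w ratios and sort ascending (WSPT): [(5, 4), (4, 3), (9, 5), (9, 4), (3, 1), (10, 3)]
Compute weighted completion times:
  Job (p=5,w=4): C=5, w*C=4*5=20
  Job (p=4,w=3): C=9, w*C=3*9=27
  Job (p=9,w=5): C=18, w*C=5*18=90
  Job (p=9,w=4): C=27, w*C=4*27=108
  Job (p=3,w=1): C=30, w*C=1*30=30
  Job (p=10,w=3): C=40, w*C=3*40=120
Total weighted completion time = 395

395


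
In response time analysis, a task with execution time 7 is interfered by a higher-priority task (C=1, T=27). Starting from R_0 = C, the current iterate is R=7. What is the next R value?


R_next = C + ceil(R_prev / T_hp) * C_hp
ceil(7 / 27) = ceil(0.2593) = 1
Interference = 1 * 1 = 1
R_next = 7 + 1 = 8

8


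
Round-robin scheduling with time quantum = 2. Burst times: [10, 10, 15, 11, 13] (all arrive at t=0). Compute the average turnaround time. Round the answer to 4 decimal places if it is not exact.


Time quantum = 2
Execution trace:
  J1 runs 2 units, time = 2
  J2 runs 2 units, time = 4
  J3 runs 2 units, time = 6
  J4 runs 2 units, time = 8
  J5 runs 2 units, time = 10
  J1 runs 2 units, time = 12
  J2 runs 2 units, time = 14
  J3 runs 2 units, time = 16
  J4 runs 2 units, time = 18
  J5 runs 2 units, time = 20
  J1 runs 2 units, time = 22
  J2 runs 2 units, time = 24
  J3 runs 2 units, time = 26
  J4 runs 2 units, time = 28
  J5 runs 2 units, time = 30
  J1 runs 2 units, time = 32
  J2 runs 2 units, time = 34
  J3 runs 2 units, time = 36
  J4 runs 2 units, time = 38
  J5 runs 2 units, time = 40
  J1 runs 2 units, time = 42
  J2 runs 2 units, time = 44
  J3 runs 2 units, time = 46
  J4 runs 2 units, time = 48
  J5 runs 2 units, time = 50
  J3 runs 2 units, time = 52
  J4 runs 1 units, time = 53
  J5 runs 2 units, time = 55
  J3 runs 2 units, time = 57
  J5 runs 1 units, time = 58
  J3 runs 1 units, time = 59
Finish times: [42, 44, 59, 53, 58]
Average turnaround = 256/5 = 51.2

51.2


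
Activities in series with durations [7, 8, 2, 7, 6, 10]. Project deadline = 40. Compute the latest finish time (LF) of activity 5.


LF(activity 5) = deadline - sum of successor durations
Successors: activities 6 through 6 with durations [10]
Sum of successor durations = 10
LF = 40 - 10 = 30

30


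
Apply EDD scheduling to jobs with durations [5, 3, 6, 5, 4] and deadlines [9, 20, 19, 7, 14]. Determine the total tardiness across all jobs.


Sort by due date (EDD order): [(5, 7), (5, 9), (4, 14), (6, 19), (3, 20)]
Compute completion times and tardiness:
  Job 1: p=5, d=7, C=5, tardiness=max(0,5-7)=0
  Job 2: p=5, d=9, C=10, tardiness=max(0,10-9)=1
  Job 3: p=4, d=14, C=14, tardiness=max(0,14-14)=0
  Job 4: p=6, d=19, C=20, tardiness=max(0,20-19)=1
  Job 5: p=3, d=20, C=23, tardiness=max(0,23-20)=3
Total tardiness = 5

5


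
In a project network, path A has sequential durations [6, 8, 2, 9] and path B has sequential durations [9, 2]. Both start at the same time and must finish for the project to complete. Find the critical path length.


Path A total = 6 + 8 + 2 + 9 = 25
Path B total = 9 + 2 = 11
Critical path = longest path = max(25, 11) = 25

25


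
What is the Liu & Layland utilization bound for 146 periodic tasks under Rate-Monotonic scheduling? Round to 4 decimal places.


Compute 2^(1/146) = 1.0047588711
Subtract 1: 1.0047588711 - 1 = 0.0047588711
Multiply by n: 146 * 0.0047588711 = 0.6947951806
Round to 4 dp: 0.6948

0.6948


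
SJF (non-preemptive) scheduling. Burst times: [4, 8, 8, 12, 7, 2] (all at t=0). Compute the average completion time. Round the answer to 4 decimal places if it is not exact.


SJF order (ascending): [2, 4, 7, 8, 8, 12]
Completion times:
  Job 1: burst=2, C=2
  Job 2: burst=4, C=6
  Job 3: burst=7, C=13
  Job 4: burst=8, C=21
  Job 5: burst=8, C=29
  Job 6: burst=12, C=41
Average completion = 112/6 = 18.6667

18.6667


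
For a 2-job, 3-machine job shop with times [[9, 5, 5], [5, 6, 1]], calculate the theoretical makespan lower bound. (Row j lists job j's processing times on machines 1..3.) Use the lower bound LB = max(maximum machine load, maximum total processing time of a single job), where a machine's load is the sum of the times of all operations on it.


Machine loads:
  Machine 1: 9 + 5 = 14
  Machine 2: 5 + 6 = 11
  Machine 3: 5 + 1 = 6
Max machine load = 14
Job totals:
  Job 1: 19
  Job 2: 12
Max job total = 19
Lower bound = max(14, 19) = 19

19


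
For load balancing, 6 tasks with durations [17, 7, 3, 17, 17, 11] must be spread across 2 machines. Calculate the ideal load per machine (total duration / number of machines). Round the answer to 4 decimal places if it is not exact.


Total processing time = 17 + 7 + 3 + 17 + 17 + 11 = 72
Number of machines = 2
Ideal balanced load = 72 / 2 = 36.0

36.0


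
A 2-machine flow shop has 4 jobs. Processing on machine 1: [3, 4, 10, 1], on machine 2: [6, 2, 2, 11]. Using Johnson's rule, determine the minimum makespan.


Apply Johnson's rule:
  Group 1 (a <= b): [(4, 1, 11), (1, 3, 6)]
  Group 2 (a > b): [(2, 4, 2), (3, 10, 2)]
Optimal job order: [4, 1, 2, 3]
Schedule:
  Job 4: M1 done at 1, M2 done at 12
  Job 1: M1 done at 4, M2 done at 18
  Job 2: M1 done at 8, M2 done at 20
  Job 3: M1 done at 18, M2 done at 22
Makespan = 22

22


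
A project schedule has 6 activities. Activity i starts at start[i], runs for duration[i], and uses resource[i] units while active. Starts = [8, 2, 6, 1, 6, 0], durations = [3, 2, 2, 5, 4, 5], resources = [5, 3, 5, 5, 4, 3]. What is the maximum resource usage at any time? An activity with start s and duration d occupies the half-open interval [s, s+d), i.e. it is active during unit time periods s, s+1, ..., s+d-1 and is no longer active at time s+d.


Each activity i is active on [start_i, start_i + duration_i).
Compute total resource usage per time slot:
  t=0: active resources = [3], total = 3
  t=1: active resources = [5, 3], total = 8
  t=2: active resources = [3, 5, 3], total = 11
  t=3: active resources = [3, 5, 3], total = 11
  t=4: active resources = [5, 3], total = 8
  t=5: active resources = [5], total = 5
  t=6: active resources = [5, 4], total = 9
  t=7: active resources = [5, 4], total = 9
  t=8: active resources = [5, 4], total = 9
  t=9: active resources = [5, 4], total = 9
  t=10: active resources = [5], total = 5
Peak resource demand = 11

11


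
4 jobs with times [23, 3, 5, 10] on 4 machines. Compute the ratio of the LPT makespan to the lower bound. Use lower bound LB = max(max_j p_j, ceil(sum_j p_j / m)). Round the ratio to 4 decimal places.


LPT order: [23, 10, 5, 3]
Machine loads after assignment: [23, 10, 5, 3]
LPT makespan = 23
Lower bound = max(max_job, ceil(total/4)) = max(23, 11) = 23
Ratio = 23 / 23 = 1.0

1.0


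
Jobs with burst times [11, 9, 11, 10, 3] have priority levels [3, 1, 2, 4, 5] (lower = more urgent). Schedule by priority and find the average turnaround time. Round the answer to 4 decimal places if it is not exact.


Sort by priority (ascending = highest first):
Order: [(1, 9), (2, 11), (3, 11), (4, 10), (5, 3)]
Completion times:
  Priority 1, burst=9, C=9
  Priority 2, burst=11, C=20
  Priority 3, burst=11, C=31
  Priority 4, burst=10, C=41
  Priority 5, burst=3, C=44
Average turnaround = 145/5 = 29.0

29.0


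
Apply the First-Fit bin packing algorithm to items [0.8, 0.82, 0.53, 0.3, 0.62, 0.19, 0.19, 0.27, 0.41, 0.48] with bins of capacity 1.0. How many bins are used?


Place items sequentially using First-Fit:
  Item 0.8 -> new Bin 1
  Item 0.82 -> new Bin 2
  Item 0.53 -> new Bin 3
  Item 0.3 -> Bin 3 (now 0.83)
  Item 0.62 -> new Bin 4
  Item 0.19 -> Bin 1 (now 0.99)
  Item 0.19 -> Bin 4 (now 0.81)
  Item 0.27 -> new Bin 5
  Item 0.41 -> Bin 5 (now 0.68)
  Item 0.48 -> new Bin 6
Total bins used = 6

6


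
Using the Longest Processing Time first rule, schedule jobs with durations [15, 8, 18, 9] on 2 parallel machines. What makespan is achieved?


Sort jobs in decreasing order (LPT): [18, 15, 9, 8]
Assign each job to the least loaded machine:
  Machine 1: jobs [18, 8], load = 26
  Machine 2: jobs [15, 9], load = 24
Makespan = max load = 26

26


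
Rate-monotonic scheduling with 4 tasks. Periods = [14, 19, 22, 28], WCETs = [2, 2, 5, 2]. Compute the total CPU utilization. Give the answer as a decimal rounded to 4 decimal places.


Compute individual utilizations (exact fractions):
  Task 1: C/T = 2/14 = 1/7 (approx. 0.1429)
  Task 2: C/T = 2/19 (approx. 0.1053)
  Task 3: C/T = 5/22 (approx. 0.2273)
  Task 4: C/T = 2/28 = 1/14 (approx. 0.0714)
Total utilization U = 1/7 + 2/19 + 5/22 + 1/14 = 800/1463
Rounded to 4 decimal places: U = 0.5468
RM (Liu & Layland) bound for 4 tasks = 0.756828; compare with U = 800/1463 (approx. 0.546822)
U <= bound, so schedulable by RM sufficient condition.

0.5468


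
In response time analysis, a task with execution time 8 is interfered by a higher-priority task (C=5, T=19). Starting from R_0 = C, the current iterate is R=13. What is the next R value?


R_next = C + ceil(R_prev / T_hp) * C_hp
ceil(13 / 19) = ceil(0.6842) = 1
Interference = 1 * 5 = 5
R_next = 8 + 5 = 13
R_next = R_prev, so the iteration has converged (response time = 13).

13


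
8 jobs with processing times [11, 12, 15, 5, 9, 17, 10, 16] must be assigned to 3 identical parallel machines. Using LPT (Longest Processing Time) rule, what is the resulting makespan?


Sort jobs in decreasing order (LPT): [17, 16, 15, 12, 11, 10, 9, 5]
Assign each job to the least loaded machine:
  Machine 1: jobs [17, 10, 9], load = 36
  Machine 2: jobs [16, 11, 5], load = 32
  Machine 3: jobs [15, 12], load = 27
Makespan = max load = 36

36


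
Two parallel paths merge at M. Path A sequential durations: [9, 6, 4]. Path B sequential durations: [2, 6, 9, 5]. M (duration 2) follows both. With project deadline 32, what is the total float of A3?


Forward pass: ES(A3) = sum of predecessors on chain A = 15
EF = ES + duration = 15 + 4 = 19
Backward pass: LF(M) = deadline = 32; LS(M) = 32 - 2 = 30
LF(A3) = LS(M) - sum(successors on chain A) = 30 - 0 = 30
LS = LF - duration = 30 - 4 = 26
Total float = LS - ES = 26 - 15 = 11

11


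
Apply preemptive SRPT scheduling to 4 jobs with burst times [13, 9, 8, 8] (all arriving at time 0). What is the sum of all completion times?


Since all jobs arrive at t=0, SRPT equals SPT ordering.
SPT order: [8, 8, 9, 13]
Completion times:
  Job 1: p=8, C=8
  Job 2: p=8, C=16
  Job 3: p=9, C=25
  Job 4: p=13, C=38
Total completion time = 8 + 16 + 25 + 38 = 87

87


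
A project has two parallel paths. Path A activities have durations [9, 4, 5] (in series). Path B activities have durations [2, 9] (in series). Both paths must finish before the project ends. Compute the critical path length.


Path A total = 9 + 4 + 5 = 18
Path B total = 2 + 9 = 11
Critical path = longest path = max(18, 11) = 18

18


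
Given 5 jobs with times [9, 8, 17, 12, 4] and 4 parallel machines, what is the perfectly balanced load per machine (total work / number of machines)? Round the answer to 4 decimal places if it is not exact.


Total processing time = 9 + 8 + 17 + 12 + 4 = 50
Number of machines = 4
Ideal balanced load = 50 / 4 = 12.5

12.5


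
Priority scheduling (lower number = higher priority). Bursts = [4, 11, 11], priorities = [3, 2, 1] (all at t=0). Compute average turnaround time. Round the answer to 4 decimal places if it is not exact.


Sort by priority (ascending = highest first):
Order: [(1, 11), (2, 11), (3, 4)]
Completion times:
  Priority 1, burst=11, C=11
  Priority 2, burst=11, C=22
  Priority 3, burst=4, C=26
Average turnaround = 59/3 = 19.6667

19.6667


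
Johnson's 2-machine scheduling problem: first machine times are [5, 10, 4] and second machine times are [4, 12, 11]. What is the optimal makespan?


Apply Johnson's rule:
  Group 1 (a <= b): [(3, 4, 11), (2, 10, 12)]
  Group 2 (a > b): [(1, 5, 4)]
Optimal job order: [3, 2, 1]
Schedule:
  Job 3: M1 done at 4, M2 done at 15
  Job 2: M1 done at 14, M2 done at 27
  Job 1: M1 done at 19, M2 done at 31
Makespan = 31

31


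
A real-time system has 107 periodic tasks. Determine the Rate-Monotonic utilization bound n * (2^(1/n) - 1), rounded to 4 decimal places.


Compute 2^(1/107) = 1.0064990387
Subtract 1: 1.0064990387 - 1 = 0.0064990387
Multiply by n: 107 * 0.0064990387 = 0.6953971409
Round to 4 dp: 0.6954

0.6954


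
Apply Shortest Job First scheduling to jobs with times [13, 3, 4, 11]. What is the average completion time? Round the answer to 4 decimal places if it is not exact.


SJF order (ascending): [3, 4, 11, 13]
Completion times:
  Job 1: burst=3, C=3
  Job 2: burst=4, C=7
  Job 3: burst=11, C=18
  Job 4: burst=13, C=31
Average completion = 59/4 = 14.75

14.75


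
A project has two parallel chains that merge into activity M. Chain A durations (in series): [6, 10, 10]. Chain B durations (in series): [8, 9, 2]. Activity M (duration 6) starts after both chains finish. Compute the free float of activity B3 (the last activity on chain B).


ES(B3) = sum of predecessors on chain B = 17
EF(B3) = ES + duration = 17 + 2 = 19
Successor of B3 is M. ES(M) = max(sum(A), sum(B)) = max(26, 19) = 26
Free float = ES(successor) - EF(current) = 26 - 19 = 7

7


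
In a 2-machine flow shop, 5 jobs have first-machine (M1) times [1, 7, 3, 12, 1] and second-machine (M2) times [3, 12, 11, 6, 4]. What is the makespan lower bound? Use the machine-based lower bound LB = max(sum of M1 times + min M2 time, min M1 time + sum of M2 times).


LB1 = sum(M1 times) + min(M2 times) = 24 + 3 = 27
LB2 = min(M1 times) + sum(M2 times) = 1 + 36 = 37
Lower bound = max(LB1, LB2) = max(27, 37) = 37

37


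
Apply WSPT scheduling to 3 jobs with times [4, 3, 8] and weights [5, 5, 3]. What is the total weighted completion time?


Compute p/w ratios and sort ascending (WSPT): [(3, 5), (4, 5), (8, 3)]
Compute weighted completion times:
  Job (p=3,w=5): C=3, w*C=5*3=15
  Job (p=4,w=5): C=7, w*C=5*7=35
  Job (p=8,w=3): C=15, w*C=3*15=45
Total weighted completion time = 95

95


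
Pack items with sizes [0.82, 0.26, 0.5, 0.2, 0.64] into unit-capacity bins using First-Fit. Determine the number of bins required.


Place items sequentially using First-Fit:
  Item 0.82 -> new Bin 1
  Item 0.26 -> new Bin 2
  Item 0.5 -> Bin 2 (now 0.76)
  Item 0.2 -> Bin 2 (now 0.96)
  Item 0.64 -> new Bin 3
Total bins used = 3

3


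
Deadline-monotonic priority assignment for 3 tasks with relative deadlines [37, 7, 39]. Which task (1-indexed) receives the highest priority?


Sort tasks by relative deadline (ascending):
  Task 2: deadline = 7
  Task 1: deadline = 37
  Task 3: deadline = 39
Priority order (highest first): [2, 1, 3]
Highest priority task = 2

2


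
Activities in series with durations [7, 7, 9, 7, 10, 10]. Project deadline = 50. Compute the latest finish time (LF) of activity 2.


LF(activity 2) = deadline - sum of successor durations
Successors: activities 3 through 6 with durations [9, 7, 10, 10]
Sum of successor durations = 36
LF = 50 - 36 = 14

14


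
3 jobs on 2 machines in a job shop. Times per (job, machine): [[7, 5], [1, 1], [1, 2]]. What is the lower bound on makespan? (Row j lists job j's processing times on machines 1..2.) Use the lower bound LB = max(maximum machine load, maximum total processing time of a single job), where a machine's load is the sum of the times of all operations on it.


Machine loads:
  Machine 1: 7 + 1 + 1 = 9
  Machine 2: 5 + 1 + 2 = 8
Max machine load = 9
Job totals:
  Job 1: 12
  Job 2: 2
  Job 3: 3
Max job total = 12
Lower bound = max(9, 12) = 12

12


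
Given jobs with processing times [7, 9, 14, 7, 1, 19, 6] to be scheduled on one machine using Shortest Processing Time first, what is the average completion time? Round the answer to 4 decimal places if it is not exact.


Sort jobs by processing time (SPT order): [1, 6, 7, 7, 9, 14, 19]
Compute completion times sequentially:
  Job 1: processing = 1, completes at 1
  Job 2: processing = 6, completes at 7
  Job 3: processing = 7, completes at 14
  Job 4: processing = 7, completes at 21
  Job 5: processing = 9, completes at 30
  Job 6: processing = 14, completes at 44
  Job 7: processing = 19, completes at 63
Sum of completion times = 180
Average completion time = 180/7 = 25.7143

25.7143


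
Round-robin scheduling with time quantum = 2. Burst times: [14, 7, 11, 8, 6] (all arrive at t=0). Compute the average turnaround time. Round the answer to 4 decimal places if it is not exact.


Time quantum = 2
Execution trace:
  J1 runs 2 units, time = 2
  J2 runs 2 units, time = 4
  J3 runs 2 units, time = 6
  J4 runs 2 units, time = 8
  J5 runs 2 units, time = 10
  J1 runs 2 units, time = 12
  J2 runs 2 units, time = 14
  J3 runs 2 units, time = 16
  J4 runs 2 units, time = 18
  J5 runs 2 units, time = 20
  J1 runs 2 units, time = 22
  J2 runs 2 units, time = 24
  J3 runs 2 units, time = 26
  J4 runs 2 units, time = 28
  J5 runs 2 units, time = 30
  J1 runs 2 units, time = 32
  J2 runs 1 units, time = 33
  J3 runs 2 units, time = 35
  J4 runs 2 units, time = 37
  J1 runs 2 units, time = 39
  J3 runs 2 units, time = 41
  J1 runs 2 units, time = 43
  J3 runs 1 units, time = 44
  J1 runs 2 units, time = 46
Finish times: [46, 33, 44, 37, 30]
Average turnaround = 190/5 = 38.0

38.0


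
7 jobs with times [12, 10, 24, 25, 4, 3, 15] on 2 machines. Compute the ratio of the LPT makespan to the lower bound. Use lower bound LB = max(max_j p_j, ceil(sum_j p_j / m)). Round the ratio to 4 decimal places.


LPT order: [25, 24, 15, 12, 10, 4, 3]
Machine loads after assignment: [47, 46]
LPT makespan = 47
Lower bound = max(max_job, ceil(total/2)) = max(25, 47) = 47
Ratio = 47 / 47 = 1.0

1.0


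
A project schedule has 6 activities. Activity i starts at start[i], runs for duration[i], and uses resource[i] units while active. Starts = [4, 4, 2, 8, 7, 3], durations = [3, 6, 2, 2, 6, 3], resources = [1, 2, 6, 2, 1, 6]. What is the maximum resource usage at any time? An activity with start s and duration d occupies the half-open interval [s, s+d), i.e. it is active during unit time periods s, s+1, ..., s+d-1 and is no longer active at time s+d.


Each activity i is active on [start_i, start_i + duration_i).
Compute total resource usage per time slot:
  t=0: active resources = [], total = 0
  t=1: active resources = [], total = 0
  t=2: active resources = [6], total = 6
  t=3: active resources = [6, 6], total = 12
  t=4: active resources = [1, 2, 6], total = 9
  t=5: active resources = [1, 2, 6], total = 9
  t=6: active resources = [1, 2], total = 3
  t=7: active resources = [2, 1], total = 3
  t=8: active resources = [2, 2, 1], total = 5
  t=9: active resources = [2, 2, 1], total = 5
  t=10: active resources = [1], total = 1
  t=11: active resources = [1], total = 1
  t=12: active resources = [1], total = 1
Peak resource demand = 12

12


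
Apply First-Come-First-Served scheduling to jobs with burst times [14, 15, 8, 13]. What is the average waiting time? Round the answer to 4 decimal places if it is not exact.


FCFS order (as given): [14, 15, 8, 13]
Waiting times:
  Job 1: wait = 0
  Job 2: wait = 14
  Job 3: wait = 29
  Job 4: wait = 37
Sum of waiting times = 80
Average waiting time = 80/4 = 20.0

20.0


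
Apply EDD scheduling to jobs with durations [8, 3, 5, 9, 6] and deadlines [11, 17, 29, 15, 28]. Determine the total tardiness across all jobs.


Sort by due date (EDD order): [(8, 11), (9, 15), (3, 17), (6, 28), (5, 29)]
Compute completion times and tardiness:
  Job 1: p=8, d=11, C=8, tardiness=max(0,8-11)=0
  Job 2: p=9, d=15, C=17, tardiness=max(0,17-15)=2
  Job 3: p=3, d=17, C=20, tardiness=max(0,20-17)=3
  Job 4: p=6, d=28, C=26, tardiness=max(0,26-28)=0
  Job 5: p=5, d=29, C=31, tardiness=max(0,31-29)=2
Total tardiness = 7

7


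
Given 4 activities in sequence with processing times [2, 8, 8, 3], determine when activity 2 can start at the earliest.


Activity 2 starts after activities 1 through 1 complete.
Predecessor durations: [2]
ES = 2 = 2

2


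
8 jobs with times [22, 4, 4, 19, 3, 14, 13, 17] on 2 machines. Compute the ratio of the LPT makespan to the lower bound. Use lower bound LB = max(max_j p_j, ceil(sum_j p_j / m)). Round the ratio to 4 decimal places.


LPT order: [22, 19, 17, 14, 13, 4, 4, 3]
Machine loads after assignment: [49, 47]
LPT makespan = 49
Lower bound = max(max_job, ceil(total/2)) = max(22, 48) = 48
Ratio = 49 / 48 = 1.0208

1.0208


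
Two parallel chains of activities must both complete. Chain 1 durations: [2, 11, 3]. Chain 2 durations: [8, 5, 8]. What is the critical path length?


Path A total = 2 + 11 + 3 = 16
Path B total = 8 + 5 + 8 = 21
Critical path = longest path = max(16, 21) = 21

21


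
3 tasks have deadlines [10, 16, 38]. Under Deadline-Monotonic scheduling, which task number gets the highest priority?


Sort tasks by relative deadline (ascending):
  Task 1: deadline = 10
  Task 2: deadline = 16
  Task 3: deadline = 38
Priority order (highest first): [1, 2, 3]
Highest priority task = 1

1


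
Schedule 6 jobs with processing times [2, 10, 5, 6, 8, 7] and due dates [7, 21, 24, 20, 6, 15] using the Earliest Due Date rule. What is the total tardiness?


Sort by due date (EDD order): [(8, 6), (2, 7), (7, 15), (6, 20), (10, 21), (5, 24)]
Compute completion times and tardiness:
  Job 1: p=8, d=6, C=8, tardiness=max(0,8-6)=2
  Job 2: p=2, d=7, C=10, tardiness=max(0,10-7)=3
  Job 3: p=7, d=15, C=17, tardiness=max(0,17-15)=2
  Job 4: p=6, d=20, C=23, tardiness=max(0,23-20)=3
  Job 5: p=10, d=21, C=33, tardiness=max(0,33-21)=12
  Job 6: p=5, d=24, C=38, tardiness=max(0,38-24)=14
Total tardiness = 36

36


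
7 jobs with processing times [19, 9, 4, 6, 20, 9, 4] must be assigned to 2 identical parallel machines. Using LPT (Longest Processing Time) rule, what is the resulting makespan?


Sort jobs in decreasing order (LPT): [20, 19, 9, 9, 6, 4, 4]
Assign each job to the least loaded machine:
  Machine 1: jobs [20, 9, 4, 4], load = 37
  Machine 2: jobs [19, 9, 6], load = 34
Makespan = max load = 37

37


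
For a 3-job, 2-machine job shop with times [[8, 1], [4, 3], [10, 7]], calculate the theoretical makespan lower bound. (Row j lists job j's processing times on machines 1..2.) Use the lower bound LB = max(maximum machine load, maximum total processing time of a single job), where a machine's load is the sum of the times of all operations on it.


Machine loads:
  Machine 1: 8 + 4 + 10 = 22
  Machine 2: 1 + 3 + 7 = 11
Max machine load = 22
Job totals:
  Job 1: 9
  Job 2: 7
  Job 3: 17
Max job total = 17
Lower bound = max(22, 17) = 22

22


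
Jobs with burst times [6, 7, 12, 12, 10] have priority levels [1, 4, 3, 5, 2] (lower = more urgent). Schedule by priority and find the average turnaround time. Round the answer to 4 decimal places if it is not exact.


Sort by priority (ascending = highest first):
Order: [(1, 6), (2, 10), (3, 12), (4, 7), (5, 12)]
Completion times:
  Priority 1, burst=6, C=6
  Priority 2, burst=10, C=16
  Priority 3, burst=12, C=28
  Priority 4, burst=7, C=35
  Priority 5, burst=12, C=47
Average turnaround = 132/5 = 26.4

26.4


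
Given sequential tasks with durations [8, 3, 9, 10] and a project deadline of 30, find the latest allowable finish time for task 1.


LF(activity 1) = deadline - sum of successor durations
Successors: activities 2 through 4 with durations [3, 9, 10]
Sum of successor durations = 22
LF = 30 - 22 = 8

8


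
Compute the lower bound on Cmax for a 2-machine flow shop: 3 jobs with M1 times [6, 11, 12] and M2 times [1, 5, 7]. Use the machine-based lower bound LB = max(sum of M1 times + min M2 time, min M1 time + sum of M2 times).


LB1 = sum(M1 times) + min(M2 times) = 29 + 1 = 30
LB2 = min(M1 times) + sum(M2 times) = 6 + 13 = 19
Lower bound = max(LB1, LB2) = max(30, 19) = 30

30


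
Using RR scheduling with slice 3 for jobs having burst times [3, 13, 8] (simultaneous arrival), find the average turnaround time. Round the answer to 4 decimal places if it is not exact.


Time quantum = 3
Execution trace:
  J1 runs 3 units, time = 3
  J2 runs 3 units, time = 6
  J3 runs 3 units, time = 9
  J2 runs 3 units, time = 12
  J3 runs 3 units, time = 15
  J2 runs 3 units, time = 18
  J3 runs 2 units, time = 20
  J2 runs 3 units, time = 23
  J2 runs 1 units, time = 24
Finish times: [3, 24, 20]
Average turnaround = 47/3 = 15.6667

15.6667


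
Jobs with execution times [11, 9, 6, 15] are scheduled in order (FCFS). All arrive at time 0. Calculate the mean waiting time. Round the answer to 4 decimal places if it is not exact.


FCFS order (as given): [11, 9, 6, 15]
Waiting times:
  Job 1: wait = 0
  Job 2: wait = 11
  Job 3: wait = 20
  Job 4: wait = 26
Sum of waiting times = 57
Average waiting time = 57/4 = 14.25

14.25


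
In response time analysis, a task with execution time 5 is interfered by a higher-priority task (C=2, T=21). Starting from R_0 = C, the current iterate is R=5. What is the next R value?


R_next = C + ceil(R_prev / T_hp) * C_hp
ceil(5 / 21) = ceil(0.2381) = 1
Interference = 1 * 2 = 2
R_next = 5 + 2 = 7

7


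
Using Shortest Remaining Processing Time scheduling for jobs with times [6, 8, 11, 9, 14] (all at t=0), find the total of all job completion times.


Since all jobs arrive at t=0, SRPT equals SPT ordering.
SPT order: [6, 8, 9, 11, 14]
Completion times:
  Job 1: p=6, C=6
  Job 2: p=8, C=14
  Job 3: p=9, C=23
  Job 4: p=11, C=34
  Job 5: p=14, C=48
Total completion time = 6 + 14 + 23 + 34 + 48 = 125

125


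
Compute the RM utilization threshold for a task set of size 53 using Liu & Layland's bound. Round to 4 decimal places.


Compute 2^(1/53) = 1.0131641430
Subtract 1: 1.0131641430 - 1 = 0.0131641430
Multiply by n: 53 * 0.0131641430 = 0.6976995790
Round to 4 dp: 0.6977

0.6977


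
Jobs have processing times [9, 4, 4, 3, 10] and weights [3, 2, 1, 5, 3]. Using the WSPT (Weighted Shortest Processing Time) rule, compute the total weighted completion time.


Compute p/w ratios and sort ascending (WSPT): [(3, 5), (4, 2), (9, 3), (10, 3), (4, 1)]
Compute weighted completion times:
  Job (p=3,w=5): C=3, w*C=5*3=15
  Job (p=4,w=2): C=7, w*C=2*7=14
  Job (p=9,w=3): C=16, w*C=3*16=48
  Job (p=10,w=3): C=26, w*C=3*26=78
  Job (p=4,w=1): C=30, w*C=1*30=30
Total weighted completion time = 185

185


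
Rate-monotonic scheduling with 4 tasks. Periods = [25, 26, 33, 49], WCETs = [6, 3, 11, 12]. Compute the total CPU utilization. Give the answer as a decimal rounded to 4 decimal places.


Compute individual utilizations (exact fractions):
  Task 1: C/T = 6/25 (approx. 0.24)
  Task 2: C/T = 3/26 (approx. 0.1154)
  Task 3: C/T = 11/33 = 1/3 (approx. 0.3333)
  Task 4: C/T = 12/49 (approx. 0.2449)
Total utilization U = 6/25 + 3/26 + 1/3 + 12/49 = 89207/95550
Rounded to 4 decimal places: U = 0.9336
RM (Liu & Layland) bound for 4 tasks = 0.756828; compare with U = 89207/95550 (approx. 0.933616)
bound < U <= 1, so the RM sufficient condition is not met (inconclusive; an exact test such as response-time analysis is needed).

0.9336


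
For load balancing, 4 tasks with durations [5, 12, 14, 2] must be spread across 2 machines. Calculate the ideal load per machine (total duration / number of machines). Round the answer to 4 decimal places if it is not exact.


Total processing time = 5 + 12 + 14 + 2 = 33
Number of machines = 2
Ideal balanced load = 33 / 2 = 16.5

16.5


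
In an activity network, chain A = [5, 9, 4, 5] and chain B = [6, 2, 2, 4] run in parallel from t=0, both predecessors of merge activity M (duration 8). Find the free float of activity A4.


ES(A4) = sum of predecessors on chain A = 18
EF(A4) = ES + duration = 18 + 5 = 23
Successor of A4 is M. ES(M) = max(sum(A), sum(B)) = max(23, 14) = 23
Free float = ES(successor) - EF(current) = 23 - 23 = 0

0


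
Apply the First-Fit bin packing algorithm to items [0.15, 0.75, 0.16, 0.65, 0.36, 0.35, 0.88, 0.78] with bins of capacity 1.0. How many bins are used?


Place items sequentially using First-Fit:
  Item 0.15 -> new Bin 1
  Item 0.75 -> Bin 1 (now 0.9)
  Item 0.16 -> new Bin 2
  Item 0.65 -> Bin 2 (now 0.81)
  Item 0.36 -> new Bin 3
  Item 0.35 -> Bin 3 (now 0.71)
  Item 0.88 -> new Bin 4
  Item 0.78 -> new Bin 5
Total bins used = 5

5


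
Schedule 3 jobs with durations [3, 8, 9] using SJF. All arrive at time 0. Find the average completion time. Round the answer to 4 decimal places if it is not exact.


SJF order (ascending): [3, 8, 9]
Completion times:
  Job 1: burst=3, C=3
  Job 2: burst=8, C=11
  Job 3: burst=9, C=20
Average completion = 34/3 = 11.3333

11.3333


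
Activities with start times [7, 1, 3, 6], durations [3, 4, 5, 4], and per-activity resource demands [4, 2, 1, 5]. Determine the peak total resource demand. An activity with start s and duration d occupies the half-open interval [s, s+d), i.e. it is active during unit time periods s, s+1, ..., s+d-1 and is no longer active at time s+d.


Each activity i is active on [start_i, start_i + duration_i).
Compute total resource usage per time slot:
  t=0: active resources = [], total = 0
  t=1: active resources = [2], total = 2
  t=2: active resources = [2], total = 2
  t=3: active resources = [2, 1], total = 3
  t=4: active resources = [2, 1], total = 3
  t=5: active resources = [1], total = 1
  t=6: active resources = [1, 5], total = 6
  t=7: active resources = [4, 1, 5], total = 10
  t=8: active resources = [4, 5], total = 9
  t=9: active resources = [4, 5], total = 9
Peak resource demand = 10

10


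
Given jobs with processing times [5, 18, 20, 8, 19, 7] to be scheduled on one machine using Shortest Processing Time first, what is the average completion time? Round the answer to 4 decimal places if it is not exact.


Sort jobs by processing time (SPT order): [5, 7, 8, 18, 19, 20]
Compute completion times sequentially:
  Job 1: processing = 5, completes at 5
  Job 2: processing = 7, completes at 12
  Job 3: processing = 8, completes at 20
  Job 4: processing = 18, completes at 38
  Job 5: processing = 19, completes at 57
  Job 6: processing = 20, completes at 77
Sum of completion times = 209
Average completion time = 209/6 = 34.8333

34.8333


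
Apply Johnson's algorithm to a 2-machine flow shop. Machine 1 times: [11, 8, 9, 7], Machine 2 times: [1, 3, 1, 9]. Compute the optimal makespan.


Apply Johnson's rule:
  Group 1 (a <= b): [(4, 7, 9)]
  Group 2 (a > b): [(2, 8, 3), (1, 11, 1), (3, 9, 1)]
Optimal job order: [4, 2, 1, 3]
Schedule:
  Job 4: M1 done at 7, M2 done at 16
  Job 2: M1 done at 15, M2 done at 19
  Job 1: M1 done at 26, M2 done at 27
  Job 3: M1 done at 35, M2 done at 36
Makespan = 36

36


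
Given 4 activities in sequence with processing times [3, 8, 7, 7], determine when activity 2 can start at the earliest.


Activity 2 starts after activities 1 through 1 complete.
Predecessor durations: [3]
ES = 3 = 3

3


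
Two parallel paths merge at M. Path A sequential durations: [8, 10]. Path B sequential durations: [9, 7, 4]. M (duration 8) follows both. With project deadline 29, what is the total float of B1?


Forward pass: ES(B1) = sum of predecessors on chain B = 0
EF = ES + duration = 0 + 9 = 9
Backward pass: LF(M) = deadline = 29; LS(M) = 29 - 8 = 21
LF(B1) = LS(M) - sum(successors on chain B) = 21 - 11 = 10
LS = LF - duration = 10 - 9 = 1
Total float = LS - ES = 1 - 0 = 1

1


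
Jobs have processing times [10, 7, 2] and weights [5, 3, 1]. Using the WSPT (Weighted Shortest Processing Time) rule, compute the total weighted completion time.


Compute p/w ratios and sort ascending (WSPT): [(10, 5), (2, 1), (7, 3)]
Compute weighted completion times:
  Job (p=10,w=5): C=10, w*C=5*10=50
  Job (p=2,w=1): C=12, w*C=1*12=12
  Job (p=7,w=3): C=19, w*C=3*19=57
Total weighted completion time = 119

119


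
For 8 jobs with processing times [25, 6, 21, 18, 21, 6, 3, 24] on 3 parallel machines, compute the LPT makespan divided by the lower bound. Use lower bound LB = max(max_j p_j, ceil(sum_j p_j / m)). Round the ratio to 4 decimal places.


LPT order: [25, 24, 21, 21, 18, 6, 6, 3]
Machine loads after assignment: [40, 42, 42]
LPT makespan = 42
Lower bound = max(max_job, ceil(total/3)) = max(25, 42) = 42
Ratio = 42 / 42 = 1.0

1.0


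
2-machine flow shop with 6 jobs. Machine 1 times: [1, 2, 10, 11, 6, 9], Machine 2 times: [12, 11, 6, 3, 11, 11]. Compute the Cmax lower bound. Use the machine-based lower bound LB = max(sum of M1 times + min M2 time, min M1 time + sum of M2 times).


LB1 = sum(M1 times) + min(M2 times) = 39 + 3 = 42
LB2 = min(M1 times) + sum(M2 times) = 1 + 54 = 55
Lower bound = max(LB1, LB2) = max(42, 55) = 55

55


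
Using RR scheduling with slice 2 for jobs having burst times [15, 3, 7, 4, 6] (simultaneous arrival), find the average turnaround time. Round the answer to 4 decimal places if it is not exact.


Time quantum = 2
Execution trace:
  J1 runs 2 units, time = 2
  J2 runs 2 units, time = 4
  J3 runs 2 units, time = 6
  J4 runs 2 units, time = 8
  J5 runs 2 units, time = 10
  J1 runs 2 units, time = 12
  J2 runs 1 units, time = 13
  J3 runs 2 units, time = 15
  J4 runs 2 units, time = 17
  J5 runs 2 units, time = 19
  J1 runs 2 units, time = 21
  J3 runs 2 units, time = 23
  J5 runs 2 units, time = 25
  J1 runs 2 units, time = 27
  J3 runs 1 units, time = 28
  J1 runs 2 units, time = 30
  J1 runs 2 units, time = 32
  J1 runs 2 units, time = 34
  J1 runs 1 units, time = 35
Finish times: [35, 13, 28, 17, 25]
Average turnaround = 118/5 = 23.6

23.6


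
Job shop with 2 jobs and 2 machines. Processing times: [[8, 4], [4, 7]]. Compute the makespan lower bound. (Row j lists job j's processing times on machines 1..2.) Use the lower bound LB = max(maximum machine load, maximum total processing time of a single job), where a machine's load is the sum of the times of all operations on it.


Machine loads:
  Machine 1: 8 + 4 = 12
  Machine 2: 4 + 7 = 11
Max machine load = 12
Job totals:
  Job 1: 12
  Job 2: 11
Max job total = 12
Lower bound = max(12, 12) = 12

12


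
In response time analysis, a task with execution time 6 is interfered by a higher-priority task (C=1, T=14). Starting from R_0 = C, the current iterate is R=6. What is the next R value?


R_next = C + ceil(R_prev / T_hp) * C_hp
ceil(6 / 14) = ceil(0.4286) = 1
Interference = 1 * 1 = 1
R_next = 6 + 1 = 7

7


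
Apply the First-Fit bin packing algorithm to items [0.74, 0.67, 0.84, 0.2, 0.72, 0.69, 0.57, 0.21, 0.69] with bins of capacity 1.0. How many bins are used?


Place items sequentially using First-Fit:
  Item 0.74 -> new Bin 1
  Item 0.67 -> new Bin 2
  Item 0.84 -> new Bin 3
  Item 0.2 -> Bin 1 (now 0.94)
  Item 0.72 -> new Bin 4
  Item 0.69 -> new Bin 5
  Item 0.57 -> new Bin 6
  Item 0.21 -> Bin 2 (now 0.88)
  Item 0.69 -> new Bin 7
Total bins used = 7

7


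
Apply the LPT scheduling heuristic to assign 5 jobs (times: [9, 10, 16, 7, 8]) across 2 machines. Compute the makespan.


Sort jobs in decreasing order (LPT): [16, 10, 9, 8, 7]
Assign each job to the least loaded machine:
  Machine 1: jobs [16, 8], load = 24
  Machine 2: jobs [10, 9, 7], load = 26
Makespan = max load = 26

26


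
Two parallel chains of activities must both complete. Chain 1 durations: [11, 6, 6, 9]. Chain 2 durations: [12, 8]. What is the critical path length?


Path A total = 11 + 6 + 6 + 9 = 32
Path B total = 12 + 8 = 20
Critical path = longest path = max(32, 20) = 32

32


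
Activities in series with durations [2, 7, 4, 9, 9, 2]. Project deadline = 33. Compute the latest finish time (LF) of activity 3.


LF(activity 3) = deadline - sum of successor durations
Successors: activities 4 through 6 with durations [9, 9, 2]
Sum of successor durations = 20
LF = 33 - 20 = 13

13


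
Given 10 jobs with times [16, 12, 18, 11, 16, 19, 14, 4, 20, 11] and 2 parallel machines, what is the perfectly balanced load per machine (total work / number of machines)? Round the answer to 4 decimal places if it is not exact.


Total processing time = 16 + 12 + 18 + 11 + 16 + 19 + 14 + 4 + 20 + 11 = 141
Number of machines = 2
Ideal balanced load = 141 / 2 = 70.5

70.5
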